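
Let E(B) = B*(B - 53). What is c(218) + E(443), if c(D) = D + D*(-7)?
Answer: 171462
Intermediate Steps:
c(D) = -6*D (c(D) = D - 7*D = -6*D)
E(B) = B*(-53 + B)
c(218) + E(443) = -6*218 + 443*(-53 + 443) = -1308 + 443*390 = -1308 + 172770 = 171462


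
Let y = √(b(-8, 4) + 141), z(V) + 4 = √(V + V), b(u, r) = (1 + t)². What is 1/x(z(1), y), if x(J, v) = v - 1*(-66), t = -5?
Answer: 66/4199 - √157/4199 ≈ 0.012734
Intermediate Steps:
b(u, r) = 16 (b(u, r) = (1 - 5)² = (-4)² = 16)
z(V) = -4 + √2*√V (z(V) = -4 + √(V + V) = -4 + √(2*V) = -4 + √2*√V)
y = √157 (y = √(16 + 141) = √157 ≈ 12.530)
x(J, v) = 66 + v (x(J, v) = v + 66 = 66 + v)
1/x(z(1), y) = 1/(66 + √157)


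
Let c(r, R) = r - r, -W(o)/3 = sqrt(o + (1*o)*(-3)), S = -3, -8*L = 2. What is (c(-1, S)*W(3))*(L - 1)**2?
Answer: 0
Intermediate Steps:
L = -1/4 (L = -1/8*2 = -1/4 ≈ -0.25000)
W(o) = -3*sqrt(2)*sqrt(-o) (W(o) = -3*sqrt(o + (1*o)*(-3)) = -3*sqrt(o + o*(-3)) = -3*sqrt(o - 3*o) = -3*sqrt(2)*sqrt(-o))
c(r, R) = 0
(c(-1, S)*W(3))*(L - 1)**2 = (0*(-3*sqrt(2)*sqrt(-1*3)))*(-1/4 - 1)**2 = (0*(-3*sqrt(2)*sqrt(-3)))*(-5/4)**2 = (0*(-3*sqrt(2)*I*sqrt(3)))*(25/16) = (0*(-3*I*sqrt(6)))*(25/16) = 0*(25/16) = 0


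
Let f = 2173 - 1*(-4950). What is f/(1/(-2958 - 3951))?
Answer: -49212807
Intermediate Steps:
f = 7123 (f = 2173 + 4950 = 7123)
f/(1/(-2958 - 3951)) = 7123/(1/(-2958 - 3951)) = 7123/(1/(-6909)) = 7123/(-1/6909) = 7123*(-6909) = -49212807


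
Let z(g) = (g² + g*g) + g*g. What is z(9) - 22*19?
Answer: -175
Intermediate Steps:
z(g) = 3*g² (z(g) = (g² + g²) + g² = 2*g² + g² = 3*g²)
z(9) - 22*19 = 3*9² - 22*19 = 3*81 - 418 = 243 - 418 = -175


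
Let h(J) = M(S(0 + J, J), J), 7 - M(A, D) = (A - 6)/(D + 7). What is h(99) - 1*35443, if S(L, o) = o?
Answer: -3756309/106 ≈ -35437.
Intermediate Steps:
M(A, D) = 7 - (-6 + A)/(7 + D) (M(A, D) = 7 - (A - 6)/(D + 7) = 7 - (-6 + A)/(7 + D))
h(J) = (55 + 6*J)/(7 + J) (h(J) = (55 - J + 7*J)/(7 + J) = (55 + 6*J)/(7 + J))
h(99) - 1*35443 = (55 + 6*99)/(7 + 99) - 1*35443 = (55 + 594)/106 - 35443 = (1/106)*649 - 35443 = 649/106 - 35443 = -3756309/106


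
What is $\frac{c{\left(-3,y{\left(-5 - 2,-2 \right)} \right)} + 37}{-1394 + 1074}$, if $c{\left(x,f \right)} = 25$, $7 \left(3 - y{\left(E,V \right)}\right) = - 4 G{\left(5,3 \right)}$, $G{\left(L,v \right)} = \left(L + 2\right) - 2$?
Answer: $- \frac{31}{160} \approx -0.19375$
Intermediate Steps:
$G{\left(L,v \right)} = L$ ($G{\left(L,v \right)} = \left(2 + L\right) - 2 = L$)
$y{\left(E,V \right)} = \frac{41}{7}$ ($y{\left(E,V \right)} = 3 - \frac{\left(-4\right) 5}{7} = 3 - - \frac{20}{7} = 3 + \frac{20}{7} = \frac{41}{7}$)
$\frac{c{\left(-3,y{\left(-5 - 2,-2 \right)} \right)} + 37}{-1394 + 1074} = \frac{25 + 37}{-1394 + 1074} = \frac{1}{-320} \cdot 62 = \left(- \frac{1}{320}\right) 62 = - \frac{31}{160}$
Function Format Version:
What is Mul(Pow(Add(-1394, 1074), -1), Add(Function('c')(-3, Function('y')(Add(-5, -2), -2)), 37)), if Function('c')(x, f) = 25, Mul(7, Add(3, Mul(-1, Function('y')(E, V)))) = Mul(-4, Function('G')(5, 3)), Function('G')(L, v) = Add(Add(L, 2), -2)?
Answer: Rational(-31, 160) ≈ -0.19375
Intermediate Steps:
Function('G')(L, v) = L (Function('G')(L, v) = Add(Add(2, L), -2) = L)
Function('y')(E, V) = Rational(41, 7) (Function('y')(E, V) = Add(3, Mul(Rational(-1, 7), Mul(-4, 5))) = Add(3, Mul(Rational(-1, 7), -20)) = Add(3, Rational(20, 7)) = Rational(41, 7))
Mul(Pow(Add(-1394, 1074), -1), Add(Function('c')(-3, Function('y')(Add(-5, -2), -2)), 37)) = Mul(Pow(Add(-1394, 1074), -1), Add(25, 37)) = Mul(Pow(-320, -1), 62) = Mul(Rational(-1, 320), 62) = Rational(-31, 160)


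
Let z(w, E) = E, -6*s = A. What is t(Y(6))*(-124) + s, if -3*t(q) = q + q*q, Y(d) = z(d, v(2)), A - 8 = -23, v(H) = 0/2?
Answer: 5/2 ≈ 2.5000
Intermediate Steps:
v(H) = 0 (v(H) = 0*(½) = 0)
A = -15 (A = 8 - 23 = -15)
s = 5/2 (s = -⅙*(-15) = 5/2 ≈ 2.5000)
Y(d) = 0
t(q) = -q/3 - q²/3 (t(q) = -(q + q*q)/3 = -(q + q²)/3 = -q/3 - q²/3)
t(Y(6))*(-124) + s = -⅓*0*(1 + 0)*(-124) + 5/2 = -⅓*0*1*(-124) + 5/2 = 0*(-124) + 5/2 = 0 + 5/2 = 5/2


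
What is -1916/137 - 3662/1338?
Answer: -1532651/91653 ≈ -16.722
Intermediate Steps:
-1916/137 - 3662/1338 = -1916*1/137 - 3662*1/1338 = -1916/137 - 1831/669 = -1532651/91653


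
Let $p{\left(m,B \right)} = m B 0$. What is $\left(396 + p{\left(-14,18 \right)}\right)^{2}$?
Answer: $156816$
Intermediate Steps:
$p{\left(m,B \right)} = 0$ ($p{\left(m,B \right)} = B m 0 = 0$)
$\left(396 + p{\left(-14,18 \right)}\right)^{2} = \left(396 + 0\right)^{2} = 396^{2} = 156816$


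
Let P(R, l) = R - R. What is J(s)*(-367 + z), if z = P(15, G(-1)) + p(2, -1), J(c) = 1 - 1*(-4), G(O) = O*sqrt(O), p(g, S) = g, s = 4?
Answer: -1825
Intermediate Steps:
G(O) = O**(3/2)
J(c) = 5 (J(c) = 1 + 4 = 5)
P(R, l) = 0
z = 2 (z = 0 + 2 = 2)
J(s)*(-367 + z) = 5*(-367 + 2) = 5*(-365) = -1825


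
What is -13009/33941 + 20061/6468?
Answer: 198916063/73176796 ≈ 2.7183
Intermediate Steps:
-13009/33941 + 20061/6468 = -13009*1/33941 + 20061*(1/6468) = -13009/33941 + 6687/2156 = 198916063/73176796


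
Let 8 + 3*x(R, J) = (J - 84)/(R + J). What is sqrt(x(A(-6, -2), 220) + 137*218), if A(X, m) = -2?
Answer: sqrt(354808734)/109 ≈ 172.81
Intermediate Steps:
x(R, J) = -8/3 + (-84 + J)/(3*(J + R)) (x(R, J) = -8/3 + ((J - 84)/(R + J))/3 = -8/3 + ((-84 + J)/(J + R))/3 = -8/3 + (-84 + J)/(3*(J + R)))
sqrt(x(A(-6, -2), 220) + 137*218) = sqrt((-84 - 8*(-2) - 7*220)/(3*(220 - 2)) + 137*218) = sqrt((1/3)*(-84 + 16 - 1540)/218 + 29866) = sqrt((1/3)*(1/218)*(-1608) + 29866) = sqrt(-268/109 + 29866) = sqrt(3255126/109) = sqrt(354808734)/109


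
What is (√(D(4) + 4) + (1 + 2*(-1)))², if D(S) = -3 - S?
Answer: (1 - I*√3)² ≈ -2.0 - 3.4641*I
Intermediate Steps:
(√(D(4) + 4) + (1 + 2*(-1)))² = (√((-3 - 1*4) + 4) + (1 + 2*(-1)))² = (√((-3 - 4) + 4) + (1 - 2))² = (√(-7 + 4) - 1)² = (√(-3) - 1)² = (I*√3 - 1)² = (-1 + I*√3)²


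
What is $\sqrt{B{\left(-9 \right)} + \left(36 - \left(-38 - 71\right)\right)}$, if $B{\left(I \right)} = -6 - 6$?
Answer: $\sqrt{133} \approx 11.533$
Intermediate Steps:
$B{\left(I \right)} = -12$ ($B{\left(I \right)} = -6 - 6 = -12$)
$\sqrt{B{\left(-9 \right)} + \left(36 - \left(-38 - 71\right)\right)} = \sqrt{-12 + \left(36 - \left(-38 - 71\right)\right)} = \sqrt{-12 + \left(36 - -109\right)} = \sqrt{-12 + \left(36 + 109\right)} = \sqrt{-12 + 145} = \sqrt{133}$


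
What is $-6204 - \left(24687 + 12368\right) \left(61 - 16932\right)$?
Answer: $625148701$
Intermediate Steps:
$-6204 - \left(24687 + 12368\right) \left(61 - 16932\right) = -6204 - 37055 \left(-16871\right) = -6204 - -625154905 = -6204 + 625154905 = 625148701$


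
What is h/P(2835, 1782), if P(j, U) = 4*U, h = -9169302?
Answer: -1528217/1188 ≈ -1286.4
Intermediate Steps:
h/P(2835, 1782) = -9169302/(4*1782) = -9169302/7128 = -9169302*1/7128 = -1528217/1188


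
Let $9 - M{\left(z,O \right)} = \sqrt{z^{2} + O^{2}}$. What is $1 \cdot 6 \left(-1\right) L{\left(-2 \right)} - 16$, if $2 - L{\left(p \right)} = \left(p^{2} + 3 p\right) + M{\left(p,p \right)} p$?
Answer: $-148 + 24 \sqrt{2} \approx -114.06$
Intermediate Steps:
$M{\left(z,O \right)} = 9 - \sqrt{O^{2} + z^{2}}$ ($M{\left(z,O \right)} = 9 - \sqrt{z^{2} + O^{2}} = 9 - \sqrt{O^{2} + z^{2}}$)
$L{\left(p \right)} = 2 - p^{2} - 3 p - p \left(9 - \sqrt{2} \sqrt{p^{2}}\right)$ ($L{\left(p \right)} = 2 - \left(\left(p^{2} + 3 p\right) + \left(9 - \sqrt{p^{2} + p^{2}}\right) p\right) = 2 - \left(\left(p^{2} + 3 p\right) + \left(9 - \sqrt{2 p^{2}}\right) p\right) = 2 - \left(\left(p^{2} + 3 p\right) + \left(9 - \sqrt{2} \sqrt{p^{2}}\right) p\right) = 2 - \left(\left(p^{2} + 3 p\right) + p \left(9 - \sqrt{2} \sqrt{p^{2}}\right)\right) = 2 - \left(p^{2} + 3 p + p \left(9 - \sqrt{2} \sqrt{p^{2}}\right)\right) = 2 - p^{2} - 3 p - p \left(9 - \sqrt{2} \sqrt{p^{2}}\right)$)
$1 \cdot 6 \left(-1\right) L{\left(-2 \right)} - 16 = 1 \cdot 6 \left(-1\right) \left(2 - \left(-2\right)^{2} - -24 - 2 \sqrt{2} \sqrt{\left(-2\right)^{2}}\right) - 16 = 6 \left(-1\right) \left(2 - 4 + 24 - 2 \sqrt{2} \sqrt{4}\right) - 16 = - 6 \left(2 - 4 + 24 - 2 \sqrt{2} \cdot 2\right) - 16 = - 6 \left(2 - 4 + 24 - 4 \sqrt{2}\right) - 16 = - 6 \left(22 - 4 \sqrt{2}\right) - 16 = \left(-132 + 24 \sqrt{2}\right) - 16 = -148 + 24 \sqrt{2}$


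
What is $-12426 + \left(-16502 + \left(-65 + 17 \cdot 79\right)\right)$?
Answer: $-27650$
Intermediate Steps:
$-12426 + \left(-16502 + \left(-65 + 17 \cdot 79\right)\right) = -12426 + \left(-16502 + \left(-65 + 1343\right)\right) = -12426 + \left(-16502 + 1278\right) = -12426 - 15224 = -27650$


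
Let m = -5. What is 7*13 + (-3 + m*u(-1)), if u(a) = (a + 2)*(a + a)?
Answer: 98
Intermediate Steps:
u(a) = 2*a*(2 + a) (u(a) = (2 + a)*(2*a) = 2*a*(2 + a))
7*13 + (-3 + m*u(-1)) = 7*13 + (-3 - 10*(-1)*(2 - 1)) = 91 + (-3 - 10*(-1)) = 91 + (-3 - 5*(-2)) = 91 + (-3 + 10) = 91 + 7 = 98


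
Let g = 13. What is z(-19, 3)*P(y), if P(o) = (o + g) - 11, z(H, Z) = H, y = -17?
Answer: 285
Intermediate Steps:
P(o) = 2 + o (P(o) = (o + 13) - 11 = (13 + o) - 11 = 2 + o)
z(-19, 3)*P(y) = -19*(2 - 17) = -19*(-15) = 285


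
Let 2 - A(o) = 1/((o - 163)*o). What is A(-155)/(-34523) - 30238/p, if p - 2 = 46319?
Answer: -51458716381319/78821604833070 ≈ -0.65285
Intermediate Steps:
p = 46321 (p = 2 + 46319 = 46321)
A(o) = 2 - 1/(o*(-163 + o)) (A(o) = 2 - 1/((o - 163)*o) = 2 - 1/((-163 + o)*o) = 2 - 1/(o*(-163 + o)))
A(-155)/(-34523) - 30238/p = ((-1 - 326*(-155) + 2*(-155)**2)/((-155)*(-163 - 155)))/(-34523) - 30238/46321 = -1/155*(-1 + 50530 + 2*24025)/(-318)*(-1/34523) - 30238*1/46321 = -1/155*(-1/318)*(-1 + 50530 + 48050)*(-1/34523) - 30238/46321 = -1/155*(-1/318)*98579*(-1/34523) - 30238/46321 = (98579/49290)*(-1/34523) - 30238/46321 = -98579/1701638670 - 30238/46321 = -51458716381319/78821604833070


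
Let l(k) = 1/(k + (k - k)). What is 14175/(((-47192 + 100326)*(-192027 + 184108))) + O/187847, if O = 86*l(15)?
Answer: -3754907819/1185600508824930 ≈ -3.1671e-6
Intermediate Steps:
l(k) = 1/k (l(k) = 1/(k + 0) = 1/k)
O = 86/15 ≈ 5.7333
14175/(((-47192 + 100326)*(-192027 + 184108))) + O/187847 = 14175/(((-47192 + 100326)*(-192027 + 184108))) + (86/15)/187847 = 14175/((53134*(-7919))) + (86/15)*(1/187847) = 14175/(-420768146) + 86/2817705 = 14175*(-1/420768146) + 86/2817705 = -14175/420768146 + 86/2817705 = -3754907819/1185600508824930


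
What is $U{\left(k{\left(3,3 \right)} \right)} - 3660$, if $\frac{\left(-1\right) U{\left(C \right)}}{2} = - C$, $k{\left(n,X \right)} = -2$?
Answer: $-3664$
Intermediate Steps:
$U{\left(C \right)} = 2 C$ ($U{\left(C \right)} = - 2 \left(- C\right) = 2 C$)
$U{\left(k{\left(3,3 \right)} \right)} - 3660 = 2 \left(-2\right) - 3660 = -4 - 3660 = -3664$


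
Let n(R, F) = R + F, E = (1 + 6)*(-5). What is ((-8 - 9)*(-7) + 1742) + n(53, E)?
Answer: 1879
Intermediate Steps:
E = -35 (E = 7*(-5) = -35)
n(R, F) = F + R
((-8 - 9)*(-7) + 1742) + n(53, E) = ((-8 - 9)*(-7) + 1742) + (-35 + 53) = (-17*(-7) + 1742) + 18 = (119 + 1742) + 18 = 1861 + 18 = 1879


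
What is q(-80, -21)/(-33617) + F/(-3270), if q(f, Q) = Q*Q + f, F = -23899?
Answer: 802232213/109927590 ≈ 7.2978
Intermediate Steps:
q(f, Q) = f + Q² (q(f, Q) = Q² + f = f + Q²)
q(-80, -21)/(-33617) + F/(-3270) = (-80 + (-21)²)/(-33617) - 23899/(-3270) = (-80 + 441)*(-1/33617) - 23899*(-1/3270) = 361*(-1/33617) + 23899/3270 = -361/33617 + 23899/3270 = 802232213/109927590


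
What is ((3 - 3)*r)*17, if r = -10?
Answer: 0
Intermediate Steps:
((3 - 3)*r)*17 = ((3 - 3)*(-10))*17 = (0*(-10))*17 = 0*17 = 0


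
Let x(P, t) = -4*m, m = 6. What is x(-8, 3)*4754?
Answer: -114096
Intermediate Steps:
x(P, t) = -24 (x(P, t) = -4*6 = -24)
x(-8, 3)*4754 = -24*4754 = -114096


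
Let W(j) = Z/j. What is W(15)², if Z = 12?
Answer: 16/25 ≈ 0.64000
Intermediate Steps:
W(j) = 12/j
W(15)² = (12/15)² = (12*(1/15))² = (⅘)² = 16/25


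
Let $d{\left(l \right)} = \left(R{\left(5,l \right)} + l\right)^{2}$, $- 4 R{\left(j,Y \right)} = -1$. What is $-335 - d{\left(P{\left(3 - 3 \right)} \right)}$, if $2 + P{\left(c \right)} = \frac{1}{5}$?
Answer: $- \frac{134961}{400} \approx -337.4$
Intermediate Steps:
$R{\left(j,Y \right)} = \frac{1}{4}$ ($R{\left(j,Y \right)} = \left(- \frac{1}{4}\right) \left(-1\right) = \frac{1}{4}$)
$P{\left(c \right)} = - \frac{9}{5}$ ($P{\left(c \right)} = -2 + \frac{1}{5} = - \frac{9}{5}$)
$d{\left(l \right)} = \left(\frac{1}{4} + l\right)^{2}$
$-335 - d{\left(P{\left(3 - 3 \right)} \right)} = -335 - \frac{\left(1 + 4 \left(- \frac{9}{5}\right)\right)^{2}}{16} = -335 - \frac{\left(1 - \frac{36}{5}\right)^{2}}{16} = -335 - \frac{\left(- \frac{31}{5}\right)^{2}}{16} = -335 - \frac{1}{16} \cdot \frac{961}{25} = -335 - \frac{961}{400} = - \frac{134961}{400}$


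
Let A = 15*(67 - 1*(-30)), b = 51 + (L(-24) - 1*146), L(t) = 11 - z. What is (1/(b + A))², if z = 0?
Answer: 1/1879641 ≈ 5.3202e-7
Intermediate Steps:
L(t) = 11 (L(t) = 11 - 1*0 = 11 + 0 = 11)
b = -84 (b = 51 + (11 - 1*146) = 51 + (11 - 146) = 51 - 135 = -84)
A = 1455 (A = 15*(67 + 30) = 15*97 = 1455)
(1/(b + A))² = (1/(-84 + 1455))² = (1/1371)² = 1/1879641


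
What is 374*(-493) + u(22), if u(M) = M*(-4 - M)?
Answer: -184954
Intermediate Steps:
374*(-493) + u(22) = 374*(-493) - 1*22*(4 + 22) = -184382 - 1*22*26 = -184382 - 572 = -184954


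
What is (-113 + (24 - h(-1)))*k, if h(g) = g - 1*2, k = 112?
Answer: -9632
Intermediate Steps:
h(g) = -2 + g (h(g) = g - 2 = -2 + g)
(-113 + (24 - h(-1)))*k = (-113 + (24 - (-2 - 1)))*112 = (-113 + (24 - 1*(-3)))*112 = (-113 + (24 + 3))*112 = (-113 + 27)*112 = -86*112 = -9632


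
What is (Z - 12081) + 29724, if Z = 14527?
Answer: 32170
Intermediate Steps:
(Z - 12081) + 29724 = (14527 - 12081) + 29724 = 2446 + 29724 = 32170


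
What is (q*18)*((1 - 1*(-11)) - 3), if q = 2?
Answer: 324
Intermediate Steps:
(q*18)*((1 - 1*(-11)) - 3) = (2*18)*((1 - 1*(-11)) - 3) = 36*((1 + 11) - 3) = 36*(12 - 3) = 36*9 = 324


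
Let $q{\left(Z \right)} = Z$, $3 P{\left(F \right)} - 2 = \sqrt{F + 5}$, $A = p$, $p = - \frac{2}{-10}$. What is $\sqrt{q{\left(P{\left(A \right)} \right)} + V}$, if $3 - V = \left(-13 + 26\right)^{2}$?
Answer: $\frac{\sqrt{-37200 + 15 \sqrt{130}}}{15} \approx 12.829 i$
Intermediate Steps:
$p = \frac{1}{5}$ ($p = \left(-2\right) \left(- \frac{1}{10}\right) = \frac{1}{5} \approx 0.2$)
$A = \frac{1}{5} \approx 0.2$
$P{\left(F \right)} = \frac{2}{3} + \frac{\sqrt{5 + F}}{3}$ ($P{\left(F \right)} = \frac{2}{3} + \frac{\sqrt{F + 5}}{3} = \frac{2}{3} + \frac{\sqrt{5 + F}}{3}$)
$V = -166$ ($V = 3 - \left(-13 + 26\right)^{2} = 3 - 13^{2} = 3 - 169 = -166$)
$\sqrt{q{\left(P{\left(A \right)} \right)} + V} = \sqrt{\left(\frac{2}{3} + \frac{\sqrt{5 + \frac{1}{5}}}{3}\right) - 166} = \sqrt{\left(\frac{2}{3} + \frac{\sqrt{\frac{26}{5}}}{3}\right) - 166} = \sqrt{\left(\frac{2}{3} + \frac{\frac{1}{5} \sqrt{130}}{3}\right) - 166} = \sqrt{\left(\frac{2}{3} + \frac{\sqrt{130}}{15}\right) - 166} = \sqrt{- \frac{496}{3} + \frac{\sqrt{130}}{15}}$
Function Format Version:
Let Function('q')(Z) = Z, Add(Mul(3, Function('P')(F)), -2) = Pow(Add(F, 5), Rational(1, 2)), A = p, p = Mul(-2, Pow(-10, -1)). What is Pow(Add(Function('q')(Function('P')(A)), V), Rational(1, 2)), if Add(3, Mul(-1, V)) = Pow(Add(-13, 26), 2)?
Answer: Mul(Rational(1, 15), Pow(Add(-37200, Mul(15, Pow(130, Rational(1, 2)))), Rational(1, 2))) ≈ Mul(12.829, I)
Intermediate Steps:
p = Rational(1, 5) (p = Mul(-2, Rational(-1, 10)) = Rational(1, 5) ≈ 0.20000)
A = Rational(1, 5) ≈ 0.20000
Function('P')(F) = Add(Rational(2, 3), Mul(Rational(1, 3), Pow(Add(5, F), Rational(1, 2)))) (Function('P')(F) = Add(Rational(2, 3), Mul(Rational(1, 3), Pow(Add(F, 5), Rational(1, 2)))) = Add(Rational(2, 3), Mul(Rational(1, 3), Pow(Add(5, F), Rational(1, 2)))))
V = -166 (V = Add(3, Mul(-1, Pow(Add(-13, 26), 2))) = Add(3, Mul(-1, Pow(13, 2))) = Add(3, Mul(-1, 169)) = Add(3, -169) = -166)
Pow(Add(Function('q')(Function('P')(A)), V), Rational(1, 2)) = Pow(Add(Add(Rational(2, 3), Mul(Rational(1, 3), Pow(Add(5, Rational(1, 5)), Rational(1, 2)))), -166), Rational(1, 2)) = Pow(Add(Add(Rational(2, 3), Mul(Rational(1, 3), Pow(Rational(26, 5), Rational(1, 2)))), -166), Rational(1, 2)) = Pow(Add(Add(Rational(2, 3), Mul(Rational(1, 3), Mul(Rational(1, 5), Pow(130, Rational(1, 2))))), -166), Rational(1, 2)) = Pow(Add(Add(Rational(2, 3), Mul(Rational(1, 15), Pow(130, Rational(1, 2)))), -166), Rational(1, 2)) = Pow(Add(Rational(-496, 3), Mul(Rational(1, 15), Pow(130, Rational(1, 2)))), Rational(1, 2))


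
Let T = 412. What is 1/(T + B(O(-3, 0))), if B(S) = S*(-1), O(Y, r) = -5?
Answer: 1/417 ≈ 0.0023981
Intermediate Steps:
B(S) = -S
1/(T + B(O(-3, 0))) = 1/(412 - 1*(-5)) = 1/(412 + 5) = 1/417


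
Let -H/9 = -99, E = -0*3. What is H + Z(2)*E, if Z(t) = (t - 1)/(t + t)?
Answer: 891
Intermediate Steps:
E = 0 (E = -1*0 = 0)
H = 891 (H = -9*(-99) = 891)
Z(t) = (-1 + t)/(2*t) (Z(t) = (-1 + t)/((2*t)) = (-1 + t)*(1/(2*t)) = (-1 + t)/(2*t))
H + Z(2)*E = 891 + ((½)*(-1 + 2)/2)*0 = 891 + ((½)*(½)*1)*0 = 891 + (¼)*0 = 891 + 0 = 891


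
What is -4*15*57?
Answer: -3420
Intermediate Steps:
-4*15*57 = -60*57 = -1*3420 = -3420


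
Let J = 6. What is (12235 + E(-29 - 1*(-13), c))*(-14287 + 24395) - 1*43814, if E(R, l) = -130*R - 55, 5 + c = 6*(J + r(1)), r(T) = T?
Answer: 144096266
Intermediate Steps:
c = 37 (c = -5 + 6*(6 + 1) = -5 + 6*7 = -5 + 42 = 37)
E(R, l) = -55 - 130*R
(12235 + E(-29 - 1*(-13), c))*(-14287 + 24395) - 1*43814 = (12235 + (-55 - 130*(-29 - 1*(-13))))*(-14287 + 24395) - 1*43814 = (12235 + (-55 - 130*(-29 + 13)))*10108 - 43814 = (12235 + (-55 - 130*(-16)))*10108 - 43814 = (12235 + (-55 + 2080))*10108 - 43814 = (12235 + 2025)*10108 - 43814 = 14260*10108 - 43814 = 144140080 - 43814 = 144096266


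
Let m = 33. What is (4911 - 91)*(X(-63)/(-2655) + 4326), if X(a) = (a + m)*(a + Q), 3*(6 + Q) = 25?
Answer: 11070296440/531 ≈ 2.0848e+7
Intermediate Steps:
Q = 7/3 (Q = -6 + (1/3)*25 = -6 + 25/3 = 7/3 ≈ 2.3333)
X(a) = (33 + a)*(7/3 + a) (X(a) = (a + 33)*(a + 7/3) = (33 + a)*(7/3 + a))
(4911 - 91)*(X(-63)/(-2655) + 4326) = (4911 - 91)*((77 + (-63)**2 + (106/3)*(-63))/(-2655) + 4326) = 4820*((77 + 3969 - 2226)*(-1/2655) + 4326) = 4820*(1820*(-1/2655) + 4326) = 4820*(-364/531 + 4326) = 4820*(2296742/531) = 11070296440/531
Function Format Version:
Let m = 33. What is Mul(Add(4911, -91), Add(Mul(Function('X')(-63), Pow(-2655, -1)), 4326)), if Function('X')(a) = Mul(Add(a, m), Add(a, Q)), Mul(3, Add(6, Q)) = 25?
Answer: Rational(11070296440, 531) ≈ 2.0848e+7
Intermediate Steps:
Q = Rational(7, 3) (Q = Add(-6, Mul(Rational(1, 3), 25)) = Add(-6, Rational(25, 3)) = Rational(7, 3) ≈ 2.3333)
Function('X')(a) = Mul(Add(33, a), Add(Rational(7, 3), a)) (Function('X')(a) = Mul(Add(a, 33), Add(a, Rational(7, 3))) = Mul(Add(33, a), Add(Rational(7, 3), a)))
Mul(Add(4911, -91), Add(Mul(Function('X')(-63), Pow(-2655, -1)), 4326)) = Mul(Add(4911, -91), Add(Mul(Add(77, Pow(-63, 2), Mul(Rational(106, 3), -63)), Pow(-2655, -1)), 4326)) = Mul(4820, Add(Mul(Add(77, 3969, -2226), Rational(-1, 2655)), 4326)) = Mul(4820, Add(Mul(1820, Rational(-1, 2655)), 4326)) = Mul(4820, Add(Rational(-364, 531), 4326)) = Mul(4820, Rational(2296742, 531)) = Rational(11070296440, 531)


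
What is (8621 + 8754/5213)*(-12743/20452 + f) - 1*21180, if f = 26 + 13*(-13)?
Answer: -134293398084913/106616276 ≈ -1.2596e+6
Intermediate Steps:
f = -143 (f = 26 - 169 = -143)
(8621 + 8754/5213)*(-12743/20452 + f) - 1*21180 = (8621 + 8754/5213)*(-12743/20452 - 143) - 1*21180 = (8621 + 8754*(1/5213))*(-12743*1/20452 - 143) - 21180 = (8621 + 8754/5213)*(-12743/20452 - 143) - 21180 = (44950027/5213)*(-2937379/20452) - 21180 = -132035265359233/106616276 - 21180 = -134293398084913/106616276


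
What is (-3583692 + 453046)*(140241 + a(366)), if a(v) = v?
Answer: -440190742122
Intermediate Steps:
(-3583692 + 453046)*(140241 + a(366)) = (-3583692 + 453046)*(140241 + 366) = -3130646*140607 = -440190742122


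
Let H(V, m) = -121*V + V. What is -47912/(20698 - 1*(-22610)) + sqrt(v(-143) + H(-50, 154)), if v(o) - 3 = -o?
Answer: -11978/10827 + sqrt(6146) ≈ 77.290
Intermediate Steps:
v(o) = 3 - o
H(V, m) = -120*V
-47912/(20698 - 1*(-22610)) + sqrt(v(-143) + H(-50, 154)) = -47912/(20698 - 1*(-22610)) + sqrt((3 - 1*(-143)) - 120*(-50)) = -47912/(20698 + 22610) + sqrt((3 + 143) + 6000) = -47912/43308 + sqrt(146 + 6000) = -47912*1/43308 + sqrt(6146) = -11978/10827 + sqrt(6146)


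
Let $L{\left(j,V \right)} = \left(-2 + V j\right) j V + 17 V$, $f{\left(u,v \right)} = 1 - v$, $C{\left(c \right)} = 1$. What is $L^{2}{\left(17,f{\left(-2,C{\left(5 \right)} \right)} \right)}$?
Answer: $0$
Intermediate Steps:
$L{\left(j,V \right)} = 17 V + V j \left(-2 + V j\right)$ ($L{\left(j,V \right)} = j \left(-2 + V j\right) V + 17 V = V j \left(-2 + V j\right) + 17 V = 17 V + V j \left(-2 + V j\right)$)
$L^{2}{\left(17,f{\left(-2,C{\left(5 \right)} \right)} \right)} = \left(\left(1 - 1\right) \left(17 - 34 + \left(1 - 1\right) 17^{2}\right)\right)^{2} = \left(\left(1 - 1\right) \left(17 - 34 + \left(1 - 1\right) 289\right)\right)^{2} = \left(0 \left(17 - 34 + 0 \cdot 289\right)\right)^{2} = \left(0 \left(17 - 34 + 0\right)\right)^{2} = \left(0 \left(-17\right)\right)^{2} = 0^{2} = 0$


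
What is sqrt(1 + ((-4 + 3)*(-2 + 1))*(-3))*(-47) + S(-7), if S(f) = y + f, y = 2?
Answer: -5 - 47*I*sqrt(2) ≈ -5.0 - 66.468*I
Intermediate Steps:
S(f) = 2 + f
sqrt(1 + ((-4 + 3)*(-2 + 1))*(-3))*(-47) + S(-7) = sqrt(1 + ((-4 + 3)*(-2 + 1))*(-3))*(-47) + (2 - 7) = sqrt(1 - 1*(-1)*(-3))*(-47) - 5 = sqrt(1 + 1*(-3))*(-47) - 5 = sqrt(1 - 3)*(-47) - 5 = sqrt(-2)*(-47) - 5 = (I*sqrt(2))*(-47) - 5 = -47*I*sqrt(2) - 5 = -5 - 47*I*sqrt(2)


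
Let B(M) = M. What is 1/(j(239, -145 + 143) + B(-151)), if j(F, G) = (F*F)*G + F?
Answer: -1/114154 ≈ -8.7601e-6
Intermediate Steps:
j(F, G) = F + G*F² (j(F, G) = F²*G + F = G*F² + F = F + G*F²)
1/(j(239, -145 + 143) + B(-151)) = 1/(239*(1 + 239*(-145 + 143)) - 151) = 1/(239*(1 + 239*(-2)) - 151) = 1/(239*(1 - 478) - 151) = 1/(239*(-477) - 151) = 1/(-114003 - 151) = 1/(-114154) = -1/114154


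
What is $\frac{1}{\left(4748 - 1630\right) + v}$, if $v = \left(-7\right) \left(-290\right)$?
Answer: $\frac{1}{5148} \approx 0.00019425$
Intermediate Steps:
$v = 2030$
$\frac{1}{\left(4748 - 1630\right) + v} = \frac{1}{\left(4748 - 1630\right) + 2030} = \frac{1}{3118 + 2030} = \frac{1}{5148}$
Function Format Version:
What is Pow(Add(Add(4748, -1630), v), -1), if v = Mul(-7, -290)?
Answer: Rational(1, 5148) ≈ 0.00019425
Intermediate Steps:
v = 2030
Pow(Add(Add(4748, -1630), v), -1) = Pow(Add(Add(4748, -1630), 2030), -1) = Pow(Add(3118, 2030), -1) = Pow(5148, -1) = Rational(1, 5148)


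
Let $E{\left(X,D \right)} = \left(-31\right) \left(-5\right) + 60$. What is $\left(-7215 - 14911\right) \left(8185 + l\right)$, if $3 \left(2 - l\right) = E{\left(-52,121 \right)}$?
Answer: $- \frac{538679596}{3} \approx -1.7956 \cdot 10^{8}$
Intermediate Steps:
$E{\left(X,D \right)} = 215$ ($E{\left(X,D \right)} = 155 + 60 = 215$)
$l = - \frac{209}{3}$ ($l = 2 - \frac{215}{3} = - \frac{209}{3} \approx -69.667$)
$\left(-7215 - 14911\right) \left(8185 + l\right) = \left(-7215 - 14911\right) \left(8185 - \frac{209}{3}\right) = \left(-22126\right) \frac{24346}{3} = - \frac{538679596}{3}$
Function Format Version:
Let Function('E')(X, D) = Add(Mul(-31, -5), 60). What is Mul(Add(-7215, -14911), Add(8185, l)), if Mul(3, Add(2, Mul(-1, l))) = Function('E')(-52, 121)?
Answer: Rational(-538679596, 3) ≈ -1.7956e+8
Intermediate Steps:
Function('E')(X, D) = 215 (Function('E')(X, D) = Add(155, 60) = 215)
l = Rational(-209, 3) (l = Add(2, Mul(Rational(-1, 3), 215)) = Add(2, Rational(-215, 3)) = Rational(-209, 3) ≈ -69.667)
Mul(Add(-7215, -14911), Add(8185, l)) = Mul(Add(-7215, -14911), Add(8185, Rational(-209, 3))) = Mul(-22126, Rational(24346, 3)) = Rational(-538679596, 3)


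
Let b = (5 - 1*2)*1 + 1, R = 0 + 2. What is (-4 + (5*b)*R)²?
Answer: 1296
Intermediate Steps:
R = 2
b = 4 (b = (5 - 2)*1 + 1 = 3*1 + 1 = 3 + 1 = 4)
(-4 + (5*b)*R)² = (-4 + (5*4)*2)² = (-4 + 20*2)² = (-4 + 40)² = 36² = 1296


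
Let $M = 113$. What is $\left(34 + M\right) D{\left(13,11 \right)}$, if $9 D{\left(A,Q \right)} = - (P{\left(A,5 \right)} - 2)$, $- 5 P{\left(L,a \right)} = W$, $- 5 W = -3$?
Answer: $\frac{2597}{75} \approx 34.627$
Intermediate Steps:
$W = \frac{3}{5}$ ($W = \left(- \frac{1}{5}\right) \left(-3\right) = \frac{3}{5} \approx 0.6$)
$P{\left(L,a \right)} = - \frac{3}{25}$ ($P{\left(L,a \right)} = \left(- \frac{1}{5}\right) \frac{3}{5} = - \frac{3}{25}$)
$D{\left(A,Q \right)} = \frac{53}{225}$ ($D{\left(A,Q \right)} = \frac{\left(-1\right) \left(- \frac{3}{25} - 2\right)}{9} = \frac{\left(-1\right) \left(- \frac{53}{25}\right)}{9} = \frac{1}{9} \cdot \frac{53}{25} = \frac{53}{225}$)
$\left(34 + M\right) D{\left(13,11 \right)} = \left(34 + 113\right) \frac{53}{225} = 147 \cdot \frac{53}{225} = \frac{2597}{75}$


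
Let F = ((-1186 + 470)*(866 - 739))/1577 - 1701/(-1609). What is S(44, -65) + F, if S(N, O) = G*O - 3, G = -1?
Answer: 13691255/2537393 ≈ 5.3958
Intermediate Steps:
S(N, O) = -3 - O (S(N, O) = -O - 3 = -3 - O)
F = -143627111/2537393 (F = -716*127*(1/1577) - 1701*(-1/1609) = -90932*1/1577 + 1701/1609 = -90932/1577 + 1701/1609 = -143627111/2537393 ≈ -56.604)
S(44, -65) + F = (-3 - 1*(-65)) - 143627111/2537393 = (-3 + 65) - 143627111/2537393 = 62 - 143627111/2537393 = 13691255/2537393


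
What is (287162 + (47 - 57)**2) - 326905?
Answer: -39643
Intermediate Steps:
(287162 + (47 - 57)**2) - 326905 = (287162 + (-10)**2) - 326905 = (287162 + 100) - 326905 = 287262 - 326905 = -39643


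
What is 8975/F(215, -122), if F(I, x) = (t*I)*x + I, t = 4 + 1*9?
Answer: -359/13631 ≈ -0.026337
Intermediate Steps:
t = 13 (t = 4 + 9 = 13)
F(I, x) = I + 13*I*x (F(I, x) = (13*I)*x + I = 13*I*x + I = I + 13*I*x)
8975/F(215, -122) = 8975/((215*(1 + 13*(-122)))) = 8975/((215*(1 - 1586))) = 8975/((215*(-1585))) = 8975/(-340775) = 8975*(-1/340775) = -359/13631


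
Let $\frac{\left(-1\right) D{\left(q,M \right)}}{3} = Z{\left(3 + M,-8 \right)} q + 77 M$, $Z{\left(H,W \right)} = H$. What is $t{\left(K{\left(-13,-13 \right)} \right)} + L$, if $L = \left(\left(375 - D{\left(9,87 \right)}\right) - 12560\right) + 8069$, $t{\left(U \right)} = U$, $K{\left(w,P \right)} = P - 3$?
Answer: $18395$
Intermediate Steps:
$K{\left(w,P \right)} = -3 + P$
$D{\left(q,M \right)} = - 231 M - 3 q \left(3 + M\right)$ ($D{\left(q,M \right)} = - 3 \left(\left(3 + M\right) q + 77 M\right) = - 3 \left(q \left(3 + M\right) + 77 M\right) = - 3 \left(77 M + q \left(3 + M\right)\right) = - 231 M - 3 q \left(3 + M\right)$)
$L = 18411$ ($L = \left(\left(375 - \left(\left(-231\right) 87 - 27 \left(3 + 87\right)\right)\right) - 12560\right) + 8069 = \left(\left(375 - \left(-20097 - 27 \cdot 90\right)\right) - 12560\right) + 8069 = \left(\left(375 - \left(-20097 - 2430\right)\right) - 12560\right) + 8069 = \left(\left(375 - -22527\right) - 12560\right) + 8069 = \left(\left(375 + 22527\right) - 12560\right) + 8069 = \left(22902 - 12560\right) + 8069 = 10342 + 8069 = 18411$)
$t{\left(K{\left(-13,-13 \right)} \right)} + L = \left(-3 - 13\right) + 18411 = -16 + 18411 = 18395$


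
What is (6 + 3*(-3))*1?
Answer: -3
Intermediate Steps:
(6 + 3*(-3))*1 = (6 - 9)*1 = -3*1 = -3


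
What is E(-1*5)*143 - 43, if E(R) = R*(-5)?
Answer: 3532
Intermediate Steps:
E(R) = -5*R
E(-1*5)*143 - 43 = -(-5)*5*143 - 43 = -5*(-5)*143 - 43 = 25*143 - 43 = 3575 - 43 = 3532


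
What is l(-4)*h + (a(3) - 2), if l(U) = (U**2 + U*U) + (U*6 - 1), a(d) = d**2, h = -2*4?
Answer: -49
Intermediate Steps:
h = -8
l(U) = -1 + 2*U**2 + 6*U (l(U) = (U**2 + U**2) + (6*U - 1) = 2*U**2 + (-1 + 6*U) = -1 + 2*U**2 + 6*U)
l(-4)*h + (a(3) - 2) = (-1 + 2*(-4)**2 + 6*(-4))*(-8) + (3**2 - 2) = (-1 + 2*16 - 24)*(-8) + (9 - 2) = (-1 + 32 - 24)*(-8) + 7 = 7*(-8) + 7 = -56 + 7 = -49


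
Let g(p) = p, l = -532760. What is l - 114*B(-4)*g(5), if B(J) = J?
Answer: -530480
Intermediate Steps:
l - 114*B(-4)*g(5) = -532760 - 114*(-4)*5 = -532760 - (-456)*5 = -532760 - 1*(-2280) = -532760 + 2280 = -530480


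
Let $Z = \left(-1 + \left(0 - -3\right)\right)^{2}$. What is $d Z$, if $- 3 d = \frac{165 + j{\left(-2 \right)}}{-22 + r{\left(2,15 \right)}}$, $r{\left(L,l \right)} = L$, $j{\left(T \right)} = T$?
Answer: $\frac{163}{15} \approx 10.867$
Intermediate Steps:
$d = \frac{163}{60}$ ($d = - \frac{\left(165 - 2\right) \frac{1}{-22 + 2}}{3} = - \frac{163 \frac{1}{-20}}{3} = - \frac{163 \left(- \frac{1}{20}\right)}{3} = \left(- \frac{1}{3}\right) \left(- \frac{163}{20}\right) = \frac{163}{60} \approx 2.7167$)
$Z = 4$ ($Z = \left(-1 + \left(0 + 3\right)\right)^{2} = \left(-1 + 3\right)^{2} = 2^{2} = 4$)
$d Z = \frac{163}{60} \cdot 4 = \frac{163}{15}$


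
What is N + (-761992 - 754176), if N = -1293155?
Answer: -2809323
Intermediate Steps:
N + (-761992 - 754176) = -1293155 + (-761992 - 754176) = -1293155 - 1516168 = -2809323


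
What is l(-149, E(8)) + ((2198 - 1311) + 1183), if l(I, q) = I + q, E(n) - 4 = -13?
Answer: 1912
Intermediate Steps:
E(n) = -9 (E(n) = 4 - 13 = -9)
l(-149, E(8)) + ((2198 - 1311) + 1183) = (-149 - 9) + ((2198 - 1311) + 1183) = -158 + (887 + 1183) = -158 + 2070 = 1912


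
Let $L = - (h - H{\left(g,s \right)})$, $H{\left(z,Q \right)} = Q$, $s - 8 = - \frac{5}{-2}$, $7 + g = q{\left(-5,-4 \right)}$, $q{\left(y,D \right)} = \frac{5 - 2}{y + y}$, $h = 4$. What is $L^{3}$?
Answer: $\frac{2197}{8} \approx 274.63$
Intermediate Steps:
$q{\left(y,D \right)} = \frac{3}{2 y}$
$g = - \frac{73}{10}$ ($g = -7 + \frac{3}{2 \left(-5\right)} = -7 + \frac{3}{2} \left(- \frac{1}{5}\right) = -7 - \frac{3}{10} = - \frac{73}{10} \approx -7.3$)
$s = \frac{21}{2}$ ($s = 8 - \frac{5}{-2} = 8 - - \frac{5}{2} = 8 + \frac{5}{2} = \frac{21}{2} \approx 10.5$)
$L = \frac{13}{2}$ ($L = - (4 - \frac{21}{2}) = \left(-1\right) \left(- \frac{13}{2}\right) = \frac{13}{2} \approx 6.5$)
$L^{3} = \left(\frac{13}{2}\right)^{3} = \frac{2197}{8}$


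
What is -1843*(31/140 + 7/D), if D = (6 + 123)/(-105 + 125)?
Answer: -43492957/18060 ≈ -2408.2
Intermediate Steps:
D = 129/20 ≈ 6.4500
-1843*(31/140 + 7/D) = -1843*(31/140 + 7/(129/20)) = -1843*(31*(1/140) + 7*(20/129)) = -1843*(31/140 + 140/129) = -1843*23599/18060 = -43492957/18060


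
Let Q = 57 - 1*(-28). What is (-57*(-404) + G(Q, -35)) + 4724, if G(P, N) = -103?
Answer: 27649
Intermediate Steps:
Q = 85 (Q = 57 + 28 = 85)
(-57*(-404) + G(Q, -35)) + 4724 = (-57*(-404) - 103) + 4724 = (23028 - 103) + 4724 = 22925 + 4724 = 27649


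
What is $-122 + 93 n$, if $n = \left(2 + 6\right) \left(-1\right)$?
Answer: $-866$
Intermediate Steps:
$n = -8$ ($n = 8 \left(-1\right) = -8$)
$-122 + 93 n = -122 + 93 \left(-8\right) = -122 - 744 = -866$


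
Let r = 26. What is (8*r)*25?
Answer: 5200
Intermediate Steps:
(8*r)*25 = (8*26)*25 = 208*25 = 5200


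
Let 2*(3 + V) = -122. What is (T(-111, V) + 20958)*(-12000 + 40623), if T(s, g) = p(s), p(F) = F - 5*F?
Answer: 612589446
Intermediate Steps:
V = -64 (V = -3 + (½)*(-122) = -3 - 61 = -64)
p(F) = -4*F
T(s, g) = -4*s
(T(-111, V) + 20958)*(-12000 + 40623) = (-4*(-111) + 20958)*(-12000 + 40623) = (444 + 20958)*28623 = 21402*28623 = 612589446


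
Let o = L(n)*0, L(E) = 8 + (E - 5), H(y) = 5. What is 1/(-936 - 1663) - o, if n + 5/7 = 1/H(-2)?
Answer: -1/2599 ≈ -0.00038476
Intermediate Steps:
n = -18/35 (n = -5/7 + 1/5 = -18/35 ≈ -0.51429)
L(E) = 3 + E (L(E) = 8 + (-5 + E) = 3 + E)
o = 0 (o = (3 - 18/35)*0 = (87/35)*0 = 0)
1/(-936 - 1663) - o = 1/(-936 - 1663) - 1*0 = 1/(-2599) + 0 = -1/2599 + 0 = -1/2599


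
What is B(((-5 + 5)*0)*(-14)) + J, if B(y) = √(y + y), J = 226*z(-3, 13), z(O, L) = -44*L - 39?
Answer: -138086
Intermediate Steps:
z(O, L) = -39 - 44*L
J = -138086 (J = 226*(-39 - 44*13) = 226*(-39 - 572) = 226*(-611) = -138086)
B(y) = √2*√y (B(y) = √(2*y) = √2*√y)
B(((-5 + 5)*0)*(-14)) + J = √2*√(((-5 + 5)*0)*(-14)) - 138086 = √2*√((0*0)*(-14)) - 138086 = √2*√(0*(-14)) - 138086 = √2*√0 - 138086 = √2*0 - 138086 = 0 - 138086 = -138086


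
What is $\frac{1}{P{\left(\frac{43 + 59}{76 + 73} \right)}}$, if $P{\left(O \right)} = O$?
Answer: $\frac{149}{102} \approx 1.4608$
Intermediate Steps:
$\frac{1}{P{\left(\frac{43 + 59}{76 + 73} \right)}} = \frac{1}{\left(43 + 59\right) \frac{1}{76 + 73}} = \frac{1}{102 \cdot \frac{1}{149}} = \frac{1}{\frac{102}{149}} = \frac{149}{102}$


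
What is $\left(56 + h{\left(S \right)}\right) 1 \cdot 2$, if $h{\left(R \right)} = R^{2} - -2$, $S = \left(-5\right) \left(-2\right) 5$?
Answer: $5116$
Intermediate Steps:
$S = 50$ ($S = 10 \cdot 5 = 50$)
$h{\left(R \right)} = 2 + R^{2}$ ($h{\left(R \right)} = R^{2} + 2 = 2 + R^{2}$)
$\left(56 + h{\left(S \right)}\right) 1 \cdot 2 = \left(56 + \left(2 + 50^{2}\right)\right) 1 \cdot 2 = \left(56 + \left(2 + 2500\right)\right) 2 = \left(56 + 2502\right) 2 = 2558 \cdot 2 = 5116$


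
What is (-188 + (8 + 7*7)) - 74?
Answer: -205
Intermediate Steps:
(-188 + (8 + 7*7)) - 74 = (-188 + (8 + 49)) - 74 = (-188 + 57) - 74 = -131 - 74 = -205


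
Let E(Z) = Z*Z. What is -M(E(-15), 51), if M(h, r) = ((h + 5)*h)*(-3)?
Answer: 155250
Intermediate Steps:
E(Z) = Z²
M(h, r) = -3*h*(5 + h) (M(h, r) = ((5 + h)*h)*(-3) = (h*(5 + h))*(-3) = -3*h*(5 + h))
-M(E(-15), 51) = -(-3)*(-15)²*(5 + (-15)²) = -(-3)*225*(5 + 225) = -(-3)*225*230 = -1*(-155250) = 155250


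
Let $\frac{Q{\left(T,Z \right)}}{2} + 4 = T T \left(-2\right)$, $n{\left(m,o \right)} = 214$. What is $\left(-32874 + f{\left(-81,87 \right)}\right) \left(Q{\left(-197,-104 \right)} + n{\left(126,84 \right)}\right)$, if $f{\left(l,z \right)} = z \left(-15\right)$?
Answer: $5298770370$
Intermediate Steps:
$Q{\left(T,Z \right)} = -8 - 4 T^{2}$ ($Q{\left(T,Z \right)} = -8 + 2 T T \left(-2\right) = -8 + 2 T^{2} \left(-2\right) = -8 + 2 \left(- 2 T^{2}\right) = -8 - 4 T^{2}$)
$f{\left(l,z \right)} = - 15 z$
$\left(-32874 + f{\left(-81,87 \right)}\right) \left(Q{\left(-197,-104 \right)} + n{\left(126,84 \right)}\right) = \left(-32874 - 1305\right) \left(\left(-8 - 4 \left(-197\right)^{2}\right) + 214\right) = \left(-32874 - 1305\right) \left(\left(-8 - 155236\right) + 214\right) = - 34179 \left(\left(-8 - 155236\right) + 214\right) = - 34179 \left(-155244 + 214\right) = \left(-34179\right) \left(-155030\right) = 5298770370$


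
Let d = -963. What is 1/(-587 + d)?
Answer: -1/1550 ≈ -0.00064516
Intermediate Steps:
1/(-587 + d) = 1/(-587 - 963) = 1/(-1550) = -1/1550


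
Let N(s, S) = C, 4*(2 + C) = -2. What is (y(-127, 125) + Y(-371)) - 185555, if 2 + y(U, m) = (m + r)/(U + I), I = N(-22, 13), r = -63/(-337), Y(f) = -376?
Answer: -16228874415/87283 ≈ -1.8593e+5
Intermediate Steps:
C = -5/2 (C = -2 + (1/4)*(-2) = -2 - 1/2 = -5/2 ≈ -2.5000)
N(s, S) = -5/2
r = 63/337 (r = -63*(-1/337) = 63/337 ≈ 0.18694)
I = -5/2 ≈ -2.5000
y(U, m) = -2 + (63/337 + m)/(-5/2 + U) (y(U, m) = -2 + (m + 63/337)/(U - 5/2) = -2 + (63/337 + m)/(-5/2 + U))
(y(-127, 125) + Y(-371)) - 185555 = (2*(1748 - 674*(-127) + 337*125)/(337*(-5 + 2*(-127))) - 376) - 185555 = (2*(1748 + 85598 + 42125)/(337*(-5 - 254)) - 376) - 185555 = ((2/337)*129471/(-259) - 376) - 185555 = ((2/337)*(-1/259)*129471 - 376) - 185555 = (-258942/87283 - 376) - 185555 = -33077350/87283 - 185555 = -16228874415/87283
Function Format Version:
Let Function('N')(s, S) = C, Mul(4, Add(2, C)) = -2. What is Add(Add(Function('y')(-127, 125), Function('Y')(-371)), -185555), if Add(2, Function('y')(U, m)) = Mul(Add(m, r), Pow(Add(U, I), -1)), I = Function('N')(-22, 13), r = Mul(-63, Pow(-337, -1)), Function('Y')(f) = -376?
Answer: Rational(-16228874415, 87283) ≈ -1.8593e+5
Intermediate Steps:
C = Rational(-5, 2) (C = Add(-2, Mul(Rational(1, 4), -2)) = Add(-2, Rational(-1, 2)) = Rational(-5, 2) ≈ -2.5000)
Function('N')(s, S) = Rational(-5, 2)
r = Rational(63, 337) (r = Mul(-63, Rational(-1, 337)) = Rational(63, 337) ≈ 0.18694)
I = Rational(-5, 2) ≈ -2.5000
Function('y')(U, m) = Add(-2, Mul(Pow(Add(Rational(-5, 2), U), -1), Add(Rational(63, 337), m))) (Function('y')(U, m) = Add(-2, Mul(Add(m, Rational(63, 337)), Pow(Add(U, Rational(-5, 2)), -1))) = Add(-2, Mul(Add(Rational(63, 337), m), Pow(Add(Rational(-5, 2), U), -1))) = Add(-2, Mul(Pow(Add(Rational(-5, 2), U), -1), Add(Rational(63, 337), m))))
Add(Add(Function('y')(-127, 125), Function('Y')(-371)), -185555) = Add(Add(Mul(Rational(2, 337), Pow(Add(-5, Mul(2, -127)), -1), Add(1748, Mul(-674, -127), Mul(337, 125))), -376), -185555) = Add(Add(Mul(Rational(2, 337), Pow(Add(-5, -254), -1), Add(1748, 85598, 42125)), -376), -185555) = Add(Add(Mul(Rational(2, 337), Pow(-259, -1), 129471), -376), -185555) = Add(Add(Mul(Rational(2, 337), Rational(-1, 259), 129471), -376), -185555) = Add(Add(Rational(-258942, 87283), -376), -185555) = Add(Rational(-33077350, 87283), -185555) = Rational(-16228874415, 87283)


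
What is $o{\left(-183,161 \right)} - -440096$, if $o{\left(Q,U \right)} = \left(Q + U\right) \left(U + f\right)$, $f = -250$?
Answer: $442054$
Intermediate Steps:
$o{\left(Q,U \right)} = \left(-250 + U\right) \left(Q + U\right)$ ($o{\left(Q,U \right)} = \left(Q + U\right) \left(U - 250\right) = \left(Q + U\right) \left(-250 + U\right) = \left(-250 + U\right) \left(Q + U\right)$)
$o{\left(-183,161 \right)} - -440096 = \left(161^{2} - -45750 - 40250 - 29463\right) - -440096 = \left(25921 + 45750 - 40250 - 29463\right) + 440096 = 1958 + 440096 = 442054$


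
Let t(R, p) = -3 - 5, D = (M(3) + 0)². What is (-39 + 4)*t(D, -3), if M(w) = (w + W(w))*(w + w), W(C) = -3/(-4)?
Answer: 280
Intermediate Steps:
W(C) = ¾ (W(C) = -3*(-¼) = ¾)
M(w) = 2*w*(¾ + w) (M(w) = (w + ¾)*(w + w) = (¾ + w)*(2*w) = 2*w*(¾ + w))
D = 2025/4 (D = ((½)*3*(3 + 4*3) + 0)² = ((½)*3*(3 + 12) + 0)² = ((½)*3*15 + 0)² = (45/2 + 0)² = (45/2)² = 2025/4 ≈ 506.25)
t(R, p) = -8
(-39 + 4)*t(D, -3) = (-39 + 4)*(-8) = -35*(-8) = 280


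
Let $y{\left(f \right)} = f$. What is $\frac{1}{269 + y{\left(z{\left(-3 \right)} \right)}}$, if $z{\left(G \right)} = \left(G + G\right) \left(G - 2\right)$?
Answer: $\frac{1}{299} \approx 0.0033445$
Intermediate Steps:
$z{\left(G \right)} = 2 G \left(-2 + G\right)$
$\frac{1}{269 + y{\left(z{\left(-3 \right)} \right)}} = \frac{1}{269 + 2 \left(-3\right) \left(-2 - 3\right)} = \frac{1}{269 + 2 \left(-3\right) \left(-5\right)} = \frac{1}{269 + 30} = \frac{1}{299}$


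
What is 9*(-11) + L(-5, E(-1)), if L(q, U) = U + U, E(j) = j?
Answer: -101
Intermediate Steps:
L(q, U) = 2*U
9*(-11) + L(-5, E(-1)) = 9*(-11) + 2*(-1) = -99 - 2 = -101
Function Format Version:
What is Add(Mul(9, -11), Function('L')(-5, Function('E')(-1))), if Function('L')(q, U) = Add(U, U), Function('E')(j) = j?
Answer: -101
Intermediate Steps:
Function('L')(q, U) = Mul(2, U)
Add(Mul(9, -11), Function('L')(-5, Function('E')(-1))) = Add(Mul(9, -11), Mul(2, -1)) = Add(-99, -2) = -101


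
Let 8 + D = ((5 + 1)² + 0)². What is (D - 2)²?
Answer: 1653796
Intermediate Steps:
D = 1288 (D = -8 + ((5 + 1)² + 0)² = -8 + (6² + 0)² = -8 + (36 + 0)² = -8 + 36² = -8 + 1296 = 1288)
(D - 2)² = (1288 - 2)² = 1286² = 1653796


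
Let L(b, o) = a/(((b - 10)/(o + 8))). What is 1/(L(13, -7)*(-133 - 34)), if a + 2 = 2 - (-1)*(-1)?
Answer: 3/167 ≈ 0.017964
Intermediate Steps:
a = -1 (a = -2 + (2 - (-1)*(-1)) = -2 + (2 - 1*1) = -2 + (2 - 1) = -2 + 1 = -1)
L(b, o) = -(8 + o)/(-10 + b) (L(b, o) = -1/((b - 10)/(o + 8)) = -1/((-10 + b)/(8 + o)) = -(8 + o)/(-10 + b))
1/(L(13, -7)*(-133 - 34)) = 1/(((-8 - 1*(-7))/(-10 + 13))*(-133 - 34)) = 1/(((-8 + 7)/3)*(-167)) = 1/(((⅓)*(-1))*(-167)) = 1/(-⅓*(-167)) = 1/(167/3) = 3/167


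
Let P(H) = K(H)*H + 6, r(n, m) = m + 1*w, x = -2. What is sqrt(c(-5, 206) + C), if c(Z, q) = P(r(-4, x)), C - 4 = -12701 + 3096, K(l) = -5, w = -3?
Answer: I*sqrt(9570) ≈ 97.826*I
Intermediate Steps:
r(n, m) = -3 + m (r(n, m) = m + 1*(-3) = m - 3 = -3 + m)
C = -9601 (C = 4 + (-12701 + 3096) = 4 - 9605 = -9601)
P(H) = 6 - 5*H (P(H) = -5*H + 6 = 6 - 5*H)
c(Z, q) = 31 (c(Z, q) = 6 - 5*(-3 - 2) = 6 - 5*(-5) = 6 + 25 = 31)
sqrt(c(-5, 206) + C) = sqrt(31 - 9601) = sqrt(-9570) = I*sqrt(9570)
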